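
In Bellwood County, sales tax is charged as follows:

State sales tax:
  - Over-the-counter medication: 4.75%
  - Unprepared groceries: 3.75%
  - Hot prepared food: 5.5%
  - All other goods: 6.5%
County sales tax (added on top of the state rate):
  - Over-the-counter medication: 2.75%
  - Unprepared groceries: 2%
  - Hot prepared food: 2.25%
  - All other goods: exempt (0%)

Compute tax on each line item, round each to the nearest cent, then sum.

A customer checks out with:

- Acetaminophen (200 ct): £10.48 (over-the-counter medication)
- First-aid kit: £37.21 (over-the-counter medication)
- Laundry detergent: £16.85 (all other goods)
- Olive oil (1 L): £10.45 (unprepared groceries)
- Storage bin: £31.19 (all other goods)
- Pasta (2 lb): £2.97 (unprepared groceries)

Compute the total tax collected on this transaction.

£7.48

Acetaminophen (200 ct) £10.48: over-the-counter medication → 4.75% + 2.75% county = 7.5% → £0.79
First-aid kit £37.21: over-the-counter medication → 4.75% + 2.75% county = 7.5% → £2.79
Laundry detergent £16.85: all other goods → 6.5% + 0% county = 6.5% → £1.10
Olive oil (1 L) £10.45: unprepared groceries → 3.75% + 2% county = 5.75% → £0.60
Storage bin £31.19: all other goods → 6.5% + 0% county = 6.5% → £2.03
Pasta (2 lb) £2.97: unprepared groceries → 3.75% + 2% county = 5.75% → £0.17
Total tax = £0.79 + £2.79 + £1.10 + £0.60 + £2.03 + £0.17 = £7.48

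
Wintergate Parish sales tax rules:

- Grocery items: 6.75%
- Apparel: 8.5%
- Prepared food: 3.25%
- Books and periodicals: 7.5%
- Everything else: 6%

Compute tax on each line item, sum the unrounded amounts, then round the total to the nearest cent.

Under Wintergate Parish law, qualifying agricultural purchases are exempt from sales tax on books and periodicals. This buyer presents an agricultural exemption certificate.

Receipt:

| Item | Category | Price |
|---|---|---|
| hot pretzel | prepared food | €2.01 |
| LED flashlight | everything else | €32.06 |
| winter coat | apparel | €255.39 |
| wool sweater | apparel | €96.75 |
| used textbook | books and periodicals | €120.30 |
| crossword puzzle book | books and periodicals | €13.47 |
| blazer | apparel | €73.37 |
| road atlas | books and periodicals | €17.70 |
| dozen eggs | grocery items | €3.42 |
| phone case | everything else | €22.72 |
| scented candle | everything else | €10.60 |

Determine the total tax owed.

€40.39

Hot pretzel €2.01: prepared food → 3.25% → €0.065325
LED flashlight €32.06: everything else → 6% → €1.9236
Winter coat €255.39: apparel → 8.5% → €21.70815
Wool sweater €96.75: apparel → 8.5% → €8.22375
Used textbook €120.30: books and periodicals, buyer-exempt → 0% → €0.00
Crossword puzzle book €13.47: books and periodicals, buyer-exempt → 0% → €0.00
Blazer €73.37: apparel → 8.5% → €6.23645
Road atlas €17.70: books and periodicals, buyer-exempt → 0% → €0.00
Dozen eggs €3.42: grocery items → 6.75% → €0.23085
Phone case €22.72: everything else → 6% → €1.3632
Scented candle €10.60: everything else → 6% → €0.636
Unrounded tax sum = €40.387325 → €40.39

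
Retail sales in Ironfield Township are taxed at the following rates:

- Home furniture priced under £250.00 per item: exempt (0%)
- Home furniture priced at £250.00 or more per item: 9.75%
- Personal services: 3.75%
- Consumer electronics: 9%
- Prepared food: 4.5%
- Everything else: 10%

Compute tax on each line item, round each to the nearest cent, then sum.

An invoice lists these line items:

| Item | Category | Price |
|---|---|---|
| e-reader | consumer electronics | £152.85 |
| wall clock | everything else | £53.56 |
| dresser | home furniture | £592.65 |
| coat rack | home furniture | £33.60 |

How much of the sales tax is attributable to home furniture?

Dresser £592.65: home furniture, £250.00 or more → 9.75% → £57.78
Coat rack £33.60: home furniture, under £250.00 → 0% → £0.00
Tax on home furniture = £57.78 + £0.00 = £57.78

£57.78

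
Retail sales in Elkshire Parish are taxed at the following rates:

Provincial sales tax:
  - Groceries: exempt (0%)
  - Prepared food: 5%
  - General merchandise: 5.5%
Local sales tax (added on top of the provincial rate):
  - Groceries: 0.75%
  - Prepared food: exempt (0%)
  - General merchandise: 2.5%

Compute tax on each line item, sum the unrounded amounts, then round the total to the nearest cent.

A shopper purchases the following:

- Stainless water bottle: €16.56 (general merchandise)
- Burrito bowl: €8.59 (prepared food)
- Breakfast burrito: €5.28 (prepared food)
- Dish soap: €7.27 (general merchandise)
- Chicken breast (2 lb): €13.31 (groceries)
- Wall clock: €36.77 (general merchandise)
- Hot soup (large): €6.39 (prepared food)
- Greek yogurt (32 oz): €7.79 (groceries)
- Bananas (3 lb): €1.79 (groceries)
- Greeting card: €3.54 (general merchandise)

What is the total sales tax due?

Stainless water bottle €16.56: general merchandise → 5.5% + 2.5% local = 8% → €1.3248
Burrito bowl €8.59: prepared food → 5% + 0% local = 5% → €0.4295
Breakfast burrito €5.28: prepared food → 5% + 0% local = 5% → €0.264
Dish soap €7.27: general merchandise → 5.5% + 2.5% local = 8% → €0.5816
Chicken breast (2 lb) €13.31: groceries → 0% + 0.75% local = 0.75% → €0.099825
Wall clock €36.77: general merchandise → 5.5% + 2.5% local = 8% → €2.9416
Hot soup (large) €6.39: prepared food → 5% + 0% local = 5% → €0.3195
Greek yogurt (32 oz) €7.79: groceries → 0% + 0.75% local = 0.75% → €0.058425
Bananas (3 lb) €1.79: groceries → 0% + 0.75% local = 0.75% → €0.013425
Greeting card €3.54: general merchandise → 5.5% + 2.5% local = 8% → €0.2832
Unrounded tax sum = €6.315875 → €6.32

€6.32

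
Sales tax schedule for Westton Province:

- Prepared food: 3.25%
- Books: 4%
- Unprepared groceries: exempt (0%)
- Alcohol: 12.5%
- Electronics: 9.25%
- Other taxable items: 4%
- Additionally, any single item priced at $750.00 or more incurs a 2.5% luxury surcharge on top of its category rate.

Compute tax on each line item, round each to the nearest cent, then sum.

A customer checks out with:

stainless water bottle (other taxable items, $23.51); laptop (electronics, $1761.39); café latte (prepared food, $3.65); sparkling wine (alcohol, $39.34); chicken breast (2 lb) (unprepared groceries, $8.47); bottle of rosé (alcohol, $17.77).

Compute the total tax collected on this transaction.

$215.16

Stainless water bottle $23.51: other taxable items → 4% → $0.94
Laptop $1761.39: electronics → 9.25% + 2.5% surcharge = 11.75% → $206.96
Café latte $3.65: prepared food → 3.25% → $0.12
Sparkling wine $39.34: alcohol → 12.5% → $4.92
Chicken breast (2 lb) $8.47: unprepared groceries → 0% → $0.00
Bottle of rosé $17.77: alcohol → 12.5% → $2.22
Total tax = $0.94 + $206.96 + $0.12 + $4.92 + $2.22 = $215.16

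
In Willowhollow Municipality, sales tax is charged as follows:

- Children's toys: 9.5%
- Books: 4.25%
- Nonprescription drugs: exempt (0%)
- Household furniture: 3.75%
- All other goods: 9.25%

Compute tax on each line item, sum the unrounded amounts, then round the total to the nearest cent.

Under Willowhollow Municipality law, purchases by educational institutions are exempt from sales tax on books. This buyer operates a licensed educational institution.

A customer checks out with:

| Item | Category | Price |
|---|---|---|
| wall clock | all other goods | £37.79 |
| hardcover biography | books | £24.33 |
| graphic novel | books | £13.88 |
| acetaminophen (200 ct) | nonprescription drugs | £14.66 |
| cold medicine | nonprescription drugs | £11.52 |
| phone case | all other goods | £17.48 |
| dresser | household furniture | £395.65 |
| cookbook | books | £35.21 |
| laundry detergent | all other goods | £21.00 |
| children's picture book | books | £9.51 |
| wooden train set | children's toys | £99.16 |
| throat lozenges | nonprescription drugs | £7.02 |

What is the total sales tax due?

Wall clock £37.79: all other goods → 9.25% → £3.495575
Hardcover biography £24.33: books, buyer-exempt → 0% → £0.00
Graphic novel £13.88: books, buyer-exempt → 0% → £0.00
Acetaminophen (200 ct) £14.66: nonprescription drugs → 0% → £0.00
Cold medicine £11.52: nonprescription drugs → 0% → £0.00
Phone case £17.48: all other goods → 9.25% → £1.6169
Dresser £395.65: household furniture → 3.75% → £14.836875
Cookbook £35.21: books, buyer-exempt → 0% → £0.00
Laundry detergent £21.00: all other goods → 9.25% → £1.9425
Children's picture book £9.51: books, buyer-exempt → 0% → £0.00
Wooden train set £99.16: children's toys → 9.5% → £9.4202
Throat lozenges £7.02: nonprescription drugs → 0% → £0.00
Unrounded tax sum = £31.31205 → £31.31

£31.31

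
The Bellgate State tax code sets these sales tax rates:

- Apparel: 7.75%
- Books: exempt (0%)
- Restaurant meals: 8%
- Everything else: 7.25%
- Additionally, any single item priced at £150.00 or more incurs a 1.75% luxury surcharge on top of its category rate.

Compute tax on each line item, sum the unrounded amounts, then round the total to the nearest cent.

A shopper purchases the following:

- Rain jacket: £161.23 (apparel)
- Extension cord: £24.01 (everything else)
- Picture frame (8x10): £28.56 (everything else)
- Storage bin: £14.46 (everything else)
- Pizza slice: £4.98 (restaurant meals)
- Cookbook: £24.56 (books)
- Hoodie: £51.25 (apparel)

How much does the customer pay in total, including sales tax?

£333.60

Rain jacket £161.23: apparel → 7.75% + 1.75% surcharge = 9.5% → £15.31685
Extension cord £24.01: everything else → 7.25% → £1.740725
Picture frame (8x10) £28.56: everything else → 7.25% → £2.0706
Storage bin £14.46: everything else → 7.25% → £1.04835
Pizza slice £4.98: restaurant meals → 8% → £0.3984
Cookbook £24.56: books → 0% → £0.00
Hoodie £51.25: apparel → 7.75% → £3.971875
Subtotal = £309.05; unrounded tax = £24.5468 → £24.55; total due = £333.60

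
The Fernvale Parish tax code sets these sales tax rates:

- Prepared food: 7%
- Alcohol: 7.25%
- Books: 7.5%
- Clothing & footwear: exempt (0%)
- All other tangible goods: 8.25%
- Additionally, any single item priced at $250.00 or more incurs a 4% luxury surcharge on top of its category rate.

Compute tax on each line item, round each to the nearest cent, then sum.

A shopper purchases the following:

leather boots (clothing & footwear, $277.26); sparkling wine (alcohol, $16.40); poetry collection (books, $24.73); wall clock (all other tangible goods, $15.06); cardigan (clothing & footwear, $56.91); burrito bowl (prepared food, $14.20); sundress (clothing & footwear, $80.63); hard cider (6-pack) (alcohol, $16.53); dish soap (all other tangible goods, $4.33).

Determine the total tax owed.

$17.92

Leather boots $277.26: clothing & footwear → 0% + 4% surcharge = 4% → $11.09
Sparkling wine $16.40: alcohol → 7.25% → $1.19
Poetry collection $24.73: books → 7.5% → $1.85
Wall clock $15.06: all other tangible goods → 8.25% → $1.24
Cardigan $56.91: clothing & footwear → 0% → $0.00
Burrito bowl $14.20: prepared food → 7% → $0.99
Sundress $80.63: clothing & footwear → 0% → $0.00
Hard cider (6-pack) $16.53: alcohol → 7.25% → $1.20
Dish soap $4.33: all other tangible goods → 8.25% → $0.36
Total tax = $11.09 + $1.19 + $1.85 + $1.24 + $0.99 + $1.20 + $0.36 = $17.92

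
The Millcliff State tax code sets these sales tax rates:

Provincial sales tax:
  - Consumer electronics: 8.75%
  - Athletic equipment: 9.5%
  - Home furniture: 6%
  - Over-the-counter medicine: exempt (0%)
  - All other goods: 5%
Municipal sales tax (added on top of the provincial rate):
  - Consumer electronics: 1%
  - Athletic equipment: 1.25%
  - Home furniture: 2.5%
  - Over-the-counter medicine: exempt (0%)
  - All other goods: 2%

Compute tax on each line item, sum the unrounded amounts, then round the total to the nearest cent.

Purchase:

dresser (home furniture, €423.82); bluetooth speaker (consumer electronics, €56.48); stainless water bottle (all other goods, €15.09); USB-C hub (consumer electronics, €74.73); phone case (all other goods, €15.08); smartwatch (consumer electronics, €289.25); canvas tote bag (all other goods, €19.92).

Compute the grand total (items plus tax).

€974.90

Dresser €423.82: home furniture → 6% + 2.5% municipal = 8.5% → €36.0247
Bluetooth speaker €56.48: consumer electronics → 8.75% + 1% municipal = 9.75% → €5.5068
Stainless water bottle €15.09: all other goods → 5% + 2% municipal = 7% → €1.0563
USB-C hub €74.73: consumer electronics → 8.75% + 1% municipal = 9.75% → €7.286175
Phone case €15.08: all other goods → 5% + 2% municipal = 7% → €1.0556
Smartwatch €289.25: consumer electronics → 8.75% + 1% municipal = 9.75% → €28.201875
Canvas tote bag €19.92: all other goods → 5% + 2% municipal = 7% → €1.3944
Subtotal = €894.37; unrounded tax = €80.52585 → €80.53; total due = €974.90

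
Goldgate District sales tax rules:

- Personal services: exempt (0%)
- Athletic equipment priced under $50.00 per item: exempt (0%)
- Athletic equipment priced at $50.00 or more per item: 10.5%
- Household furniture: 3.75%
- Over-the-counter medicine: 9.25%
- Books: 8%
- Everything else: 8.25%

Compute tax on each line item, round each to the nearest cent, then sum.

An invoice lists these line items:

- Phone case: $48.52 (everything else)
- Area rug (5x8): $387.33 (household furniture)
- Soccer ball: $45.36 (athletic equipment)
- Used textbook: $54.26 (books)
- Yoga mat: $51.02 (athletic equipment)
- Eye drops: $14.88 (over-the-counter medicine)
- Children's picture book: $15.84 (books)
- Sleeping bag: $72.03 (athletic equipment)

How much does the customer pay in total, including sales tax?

$727.67

Phone case $48.52: everything else → 8.25% → $4.00
Area rug (5x8) $387.33: household furniture → 3.75% → $14.52
Soccer ball $45.36: athletic equipment, under $50.00 → 0% → $0.00
Used textbook $54.26: books → 8% → $4.34
Yoga mat $51.02: athletic equipment, $50.00 or more → 10.5% → $5.36
Eye drops $14.88: over-the-counter medicine → 9.25% → $1.38
Children's picture book $15.84: books → 8% → $1.27
Sleeping bag $72.03: athletic equipment, $50.00 or more → 10.5% → $7.56
Subtotal = $689.24; tax = $38.43; total due = $727.67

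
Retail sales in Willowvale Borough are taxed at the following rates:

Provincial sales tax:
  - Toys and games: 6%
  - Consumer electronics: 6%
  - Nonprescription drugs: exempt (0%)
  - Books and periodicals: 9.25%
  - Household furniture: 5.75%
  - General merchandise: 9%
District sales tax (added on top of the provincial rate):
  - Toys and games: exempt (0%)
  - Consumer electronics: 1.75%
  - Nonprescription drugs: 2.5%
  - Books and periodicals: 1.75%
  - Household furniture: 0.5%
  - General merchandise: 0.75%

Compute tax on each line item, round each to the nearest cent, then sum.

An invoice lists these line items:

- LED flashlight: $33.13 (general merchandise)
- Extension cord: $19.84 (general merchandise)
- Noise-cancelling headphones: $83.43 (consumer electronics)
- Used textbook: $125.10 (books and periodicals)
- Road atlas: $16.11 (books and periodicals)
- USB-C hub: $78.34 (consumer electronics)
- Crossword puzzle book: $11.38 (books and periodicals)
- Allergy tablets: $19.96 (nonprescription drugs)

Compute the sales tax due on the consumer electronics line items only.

$12.54

Noise-cancelling headphones $83.43: consumer electronics → 6% + 1.75% district = 7.75% → $6.47
USB-C hub $78.34: consumer electronics → 6% + 1.75% district = 7.75% → $6.07
Tax on consumer electronics = $6.47 + $6.07 = $12.54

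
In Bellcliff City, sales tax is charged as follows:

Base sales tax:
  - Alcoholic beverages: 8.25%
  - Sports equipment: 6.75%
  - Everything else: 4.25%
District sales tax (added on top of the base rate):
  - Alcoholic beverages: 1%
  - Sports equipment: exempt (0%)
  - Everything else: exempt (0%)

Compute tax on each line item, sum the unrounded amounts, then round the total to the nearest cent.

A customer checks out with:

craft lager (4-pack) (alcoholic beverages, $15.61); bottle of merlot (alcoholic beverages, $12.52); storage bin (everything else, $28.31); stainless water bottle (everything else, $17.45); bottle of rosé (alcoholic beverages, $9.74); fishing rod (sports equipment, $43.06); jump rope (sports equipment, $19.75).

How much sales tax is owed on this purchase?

$9.69

Craft lager (4-pack) $15.61: alcoholic beverages → 8.25% + 1% district = 9.25% → $1.443925
Bottle of merlot $12.52: alcoholic beverages → 8.25% + 1% district = 9.25% → $1.1581
Storage bin $28.31: everything else → 4.25% + 0% district = 4.25% → $1.203175
Stainless water bottle $17.45: everything else → 4.25% + 0% district = 4.25% → $0.741625
Bottle of rosé $9.74: alcoholic beverages → 8.25% + 1% district = 9.25% → $0.90095
Fishing rod $43.06: sports equipment → 6.75% + 0% district = 6.75% → $2.90655
Jump rope $19.75: sports equipment → 6.75% + 0% district = 6.75% → $1.333125
Unrounded tax sum = $9.68745 → $9.69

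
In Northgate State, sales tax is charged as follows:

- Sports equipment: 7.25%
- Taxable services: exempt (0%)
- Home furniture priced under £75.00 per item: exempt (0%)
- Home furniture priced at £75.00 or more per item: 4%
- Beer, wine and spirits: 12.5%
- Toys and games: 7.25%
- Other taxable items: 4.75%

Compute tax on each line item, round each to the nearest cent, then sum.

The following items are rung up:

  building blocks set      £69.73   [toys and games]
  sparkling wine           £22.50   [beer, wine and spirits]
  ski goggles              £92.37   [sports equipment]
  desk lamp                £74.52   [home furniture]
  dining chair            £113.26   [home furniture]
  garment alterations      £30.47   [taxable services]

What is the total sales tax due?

£19.10

Building blocks set £69.73: toys and games → 7.25% → £5.06
Sparkling wine £22.50: beer, wine and spirits → 12.5% → £2.81
Ski goggles £92.37: sports equipment → 7.25% → £6.70
Desk lamp £74.52: home furniture, under £75.00 → 0% → £0.00
Dining chair £113.26: home furniture, £75.00 or more → 4% → £4.53
Garment alterations £30.47: taxable services → 0% → £0.00
Total tax = £5.06 + £2.81 + £6.70 + £4.53 = £19.10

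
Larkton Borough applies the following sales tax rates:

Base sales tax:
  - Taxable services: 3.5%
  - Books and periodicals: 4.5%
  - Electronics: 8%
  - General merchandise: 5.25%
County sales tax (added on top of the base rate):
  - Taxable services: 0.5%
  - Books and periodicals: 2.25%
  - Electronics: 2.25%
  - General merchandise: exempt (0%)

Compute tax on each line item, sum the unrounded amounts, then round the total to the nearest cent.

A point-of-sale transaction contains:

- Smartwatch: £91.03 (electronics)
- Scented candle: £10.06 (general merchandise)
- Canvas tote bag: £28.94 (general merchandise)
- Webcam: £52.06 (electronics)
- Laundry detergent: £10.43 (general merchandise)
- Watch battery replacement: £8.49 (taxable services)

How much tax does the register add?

£17.60

Smartwatch £91.03: electronics → 8% + 2.25% county = 10.25% → £9.330575
Scented candle £10.06: general merchandise → 5.25% + 0% county = 5.25% → £0.52815
Canvas tote bag £28.94: general merchandise → 5.25% + 0% county = 5.25% → £1.51935
Webcam £52.06: electronics → 8% + 2.25% county = 10.25% → £5.33615
Laundry detergent £10.43: general merchandise → 5.25% + 0% county = 5.25% → £0.547575
Watch battery replacement £8.49: taxable services → 3.5% + 0.5% county = 4% → £0.3396
Unrounded tax sum = £17.6014 → £17.60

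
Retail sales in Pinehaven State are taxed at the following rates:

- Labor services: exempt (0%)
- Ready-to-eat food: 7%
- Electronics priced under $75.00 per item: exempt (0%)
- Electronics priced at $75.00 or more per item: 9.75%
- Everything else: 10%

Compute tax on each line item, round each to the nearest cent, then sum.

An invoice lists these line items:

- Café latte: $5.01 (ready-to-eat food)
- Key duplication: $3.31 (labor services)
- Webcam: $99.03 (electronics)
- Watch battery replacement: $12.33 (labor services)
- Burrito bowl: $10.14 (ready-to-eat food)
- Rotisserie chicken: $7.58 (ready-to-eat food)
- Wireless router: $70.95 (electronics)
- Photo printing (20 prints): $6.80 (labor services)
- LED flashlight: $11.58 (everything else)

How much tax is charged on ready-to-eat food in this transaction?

Café latte $5.01: ready-to-eat food → 7% → $0.35
Burrito bowl $10.14: ready-to-eat food → 7% → $0.71
Rotisserie chicken $7.58: ready-to-eat food → 7% → $0.53
Tax on ready-to-eat food = $0.35 + $0.71 + $0.53 = $1.59

$1.59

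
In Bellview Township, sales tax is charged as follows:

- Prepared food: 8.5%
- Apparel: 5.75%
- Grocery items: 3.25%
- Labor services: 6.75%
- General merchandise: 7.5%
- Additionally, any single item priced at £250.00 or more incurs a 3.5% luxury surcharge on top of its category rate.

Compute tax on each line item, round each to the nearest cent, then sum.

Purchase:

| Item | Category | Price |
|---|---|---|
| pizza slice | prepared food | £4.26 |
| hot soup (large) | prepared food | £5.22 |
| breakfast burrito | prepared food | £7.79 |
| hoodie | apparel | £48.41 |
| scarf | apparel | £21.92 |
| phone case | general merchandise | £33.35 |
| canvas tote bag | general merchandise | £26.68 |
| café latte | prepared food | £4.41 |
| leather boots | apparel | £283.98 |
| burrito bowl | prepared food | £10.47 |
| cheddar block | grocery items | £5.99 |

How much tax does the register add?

Pizza slice £4.26: prepared food → 8.5% → £0.36
Hot soup (large) £5.22: prepared food → 8.5% → £0.44
Breakfast burrito £7.79: prepared food → 8.5% → £0.66
Hoodie £48.41: apparel → 5.75% → £2.78
Scarf £21.92: apparel → 5.75% → £1.26
Phone case £33.35: general merchandise → 7.5% → £2.50
Canvas tote bag £26.68: general merchandise → 7.5% → £2.00
Café latte £4.41: prepared food → 8.5% → £0.37
Leather boots £283.98: apparel → 5.75% + 3.5% surcharge = 9.25% → £26.27
Burrito bowl £10.47: prepared food → 8.5% → £0.89
Cheddar block £5.99: grocery items → 3.25% → £0.19
Total tax = £0.36 + £0.44 + £0.66 + £2.78 + £1.26 + £2.50 + £2.00 + £0.37 + £26.27 + £0.89 + £0.19 = £37.72

£37.72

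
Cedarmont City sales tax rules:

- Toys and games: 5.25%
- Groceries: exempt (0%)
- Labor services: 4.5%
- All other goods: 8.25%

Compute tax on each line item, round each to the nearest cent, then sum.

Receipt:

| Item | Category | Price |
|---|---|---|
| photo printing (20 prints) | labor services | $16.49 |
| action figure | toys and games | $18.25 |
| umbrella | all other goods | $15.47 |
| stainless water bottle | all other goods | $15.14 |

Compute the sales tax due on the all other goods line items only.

$2.53

Umbrella $15.47: all other goods → 8.25% → $1.28
Stainless water bottle $15.14: all other goods → 8.25% → $1.25
Tax on all other goods = $1.28 + $1.25 = $2.53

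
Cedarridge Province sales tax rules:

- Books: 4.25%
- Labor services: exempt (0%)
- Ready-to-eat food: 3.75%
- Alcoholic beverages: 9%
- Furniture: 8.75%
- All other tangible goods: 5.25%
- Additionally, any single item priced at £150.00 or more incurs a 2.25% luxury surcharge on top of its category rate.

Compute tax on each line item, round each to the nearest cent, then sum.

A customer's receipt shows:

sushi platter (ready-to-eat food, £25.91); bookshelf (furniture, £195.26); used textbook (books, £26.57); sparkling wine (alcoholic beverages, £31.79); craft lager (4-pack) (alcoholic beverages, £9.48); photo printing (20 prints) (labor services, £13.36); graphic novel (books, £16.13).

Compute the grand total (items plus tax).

£346.48

Sushi platter £25.91: ready-to-eat food → 3.75% → £0.97
Bookshelf £195.26: furniture → 8.75% + 2.25% surcharge = 11% → £21.48
Used textbook £26.57: books → 4.25% → £1.13
Sparkling wine £31.79: alcoholic beverages → 9% → £2.86
Craft lager (4-pack) £9.48: alcoholic beverages → 9% → £0.85
Photo printing (20 prints) £13.36: labor services → 0% → £0.00
Graphic novel £16.13: books → 4.25% → £0.69
Subtotal = £318.50; tax = £27.98; total due = £346.48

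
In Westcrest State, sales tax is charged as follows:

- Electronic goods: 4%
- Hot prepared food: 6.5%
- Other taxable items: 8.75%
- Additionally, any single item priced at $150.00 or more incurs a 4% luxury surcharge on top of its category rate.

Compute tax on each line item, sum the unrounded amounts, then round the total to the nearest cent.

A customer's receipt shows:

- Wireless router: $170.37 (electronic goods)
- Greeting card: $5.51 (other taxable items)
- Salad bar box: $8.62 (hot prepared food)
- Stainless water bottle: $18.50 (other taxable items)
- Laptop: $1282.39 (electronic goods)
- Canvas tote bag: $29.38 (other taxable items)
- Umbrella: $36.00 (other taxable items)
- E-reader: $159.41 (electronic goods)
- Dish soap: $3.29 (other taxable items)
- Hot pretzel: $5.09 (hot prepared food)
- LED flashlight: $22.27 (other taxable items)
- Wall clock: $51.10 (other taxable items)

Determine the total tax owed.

$144.39

Wireless router $170.37: electronic goods → 4% + 4% surcharge = 8% → $13.6296
Greeting card $5.51: other taxable items → 8.75% → $0.482125
Salad bar box $8.62: hot prepared food → 6.5% → $0.5603
Stainless water bottle $18.50: other taxable items → 8.75% → $1.61875
Laptop $1282.39: electronic goods → 4% + 4% surcharge = 8% → $102.5912
Canvas tote bag $29.38: other taxable items → 8.75% → $2.57075
Umbrella $36.00: other taxable items → 8.75% → $3.15
E-reader $159.41: electronic goods → 4% + 4% surcharge = 8% → $12.7528
Dish soap $3.29: other taxable items → 8.75% → $0.287875
Hot pretzel $5.09: hot prepared food → 6.5% → $0.33085
LED flashlight $22.27: other taxable items → 8.75% → $1.948625
Wall clock $51.10: other taxable items → 8.75% → $4.47125
Unrounded tax sum = $144.394125 → $144.39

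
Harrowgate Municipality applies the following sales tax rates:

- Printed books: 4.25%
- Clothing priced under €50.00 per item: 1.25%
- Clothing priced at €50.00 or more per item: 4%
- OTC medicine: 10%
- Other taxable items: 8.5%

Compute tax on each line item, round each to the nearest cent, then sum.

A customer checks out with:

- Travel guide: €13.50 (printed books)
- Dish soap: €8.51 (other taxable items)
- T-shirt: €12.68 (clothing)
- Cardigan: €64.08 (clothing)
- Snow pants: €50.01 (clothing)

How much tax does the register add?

€6.01

Travel guide €13.50: printed books → 4.25% → €0.57
Dish soap €8.51: other taxable items → 8.5% → €0.72
T-shirt €12.68: clothing, under €50.00 → 1.25% → €0.16
Cardigan €64.08: clothing, €50.00 or more → 4% → €2.56
Snow pants €50.01: clothing, €50.00 or more → 4% → €2.00
Total tax = €0.57 + €0.72 + €0.16 + €2.56 + €2.00 = €6.01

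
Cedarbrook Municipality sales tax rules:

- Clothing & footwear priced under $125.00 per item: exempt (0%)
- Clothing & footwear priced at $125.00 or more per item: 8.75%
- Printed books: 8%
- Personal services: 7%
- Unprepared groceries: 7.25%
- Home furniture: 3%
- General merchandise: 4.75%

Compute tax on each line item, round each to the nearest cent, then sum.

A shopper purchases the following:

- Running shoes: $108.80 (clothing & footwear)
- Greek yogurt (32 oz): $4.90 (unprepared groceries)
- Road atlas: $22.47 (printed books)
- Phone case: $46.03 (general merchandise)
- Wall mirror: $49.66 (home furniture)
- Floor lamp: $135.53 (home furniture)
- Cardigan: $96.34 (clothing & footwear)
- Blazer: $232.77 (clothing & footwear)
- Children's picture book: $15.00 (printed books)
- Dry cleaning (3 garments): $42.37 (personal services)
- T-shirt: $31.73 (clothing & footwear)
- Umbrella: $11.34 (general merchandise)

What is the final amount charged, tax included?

Running shoes $108.80: clothing & footwear, under $125.00 → 0% → $0.00
Greek yogurt (32 oz) $4.90: unprepared groceries → 7.25% → $0.36
Road atlas $22.47: printed books → 8% → $1.80
Phone case $46.03: general merchandise → 4.75% → $2.19
Wall mirror $49.66: home furniture → 3% → $1.49
Floor lamp $135.53: home furniture → 3% → $4.07
Cardigan $96.34: clothing & footwear, under $125.00 → 0% → $0.00
Blazer $232.77: clothing & footwear, $125.00 or more → 8.75% → $20.37
Children's picture book $15.00: printed books → 8% → $1.20
Dry cleaning (3 garments) $42.37: personal services → 7% → $2.97
T-shirt $31.73: clothing & footwear, under $125.00 → 0% → $0.00
Umbrella $11.34: general merchandise → 4.75% → $0.54
Subtotal = $796.94; tax = $34.99; total due = $831.93

$831.93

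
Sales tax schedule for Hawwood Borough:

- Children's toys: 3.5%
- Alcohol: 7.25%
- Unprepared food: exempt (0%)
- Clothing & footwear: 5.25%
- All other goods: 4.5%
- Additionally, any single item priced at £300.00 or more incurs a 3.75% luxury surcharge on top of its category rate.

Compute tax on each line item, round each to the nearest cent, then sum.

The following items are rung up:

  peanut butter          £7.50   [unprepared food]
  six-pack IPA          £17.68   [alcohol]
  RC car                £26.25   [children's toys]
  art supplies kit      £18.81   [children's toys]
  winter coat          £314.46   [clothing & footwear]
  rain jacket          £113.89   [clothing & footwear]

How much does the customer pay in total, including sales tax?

£535.73

Peanut butter £7.50: unprepared food → 0% → £0.00
Six-pack IPA £17.68: alcohol → 7.25% → £1.28
RC car £26.25: children's toys → 3.5% → £0.92
Art supplies kit £18.81: children's toys → 3.5% → £0.66
Winter coat £314.46: clothing & footwear → 5.25% + 3.75% surcharge = 9% → £28.30
Rain jacket £113.89: clothing & footwear → 5.25% → £5.98
Subtotal = £498.59; tax = £37.14; total due = £535.73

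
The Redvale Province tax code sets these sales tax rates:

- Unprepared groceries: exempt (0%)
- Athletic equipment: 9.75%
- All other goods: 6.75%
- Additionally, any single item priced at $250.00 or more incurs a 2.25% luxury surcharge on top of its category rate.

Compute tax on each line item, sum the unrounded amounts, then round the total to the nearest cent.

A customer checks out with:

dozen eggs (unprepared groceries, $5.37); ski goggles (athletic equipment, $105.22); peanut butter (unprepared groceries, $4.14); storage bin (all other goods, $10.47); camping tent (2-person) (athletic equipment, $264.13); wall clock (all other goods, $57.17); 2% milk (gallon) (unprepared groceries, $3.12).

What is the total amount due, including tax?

Dozen eggs $5.37: unprepared groceries → 0% → $0.00
Ski goggles $105.22: athletic equipment → 9.75% → $10.25895
Peanut butter $4.14: unprepared groceries → 0% → $0.00
Storage bin $10.47: all other goods → 6.75% → $0.706725
Camping tent (2-person) $264.13: athletic equipment → 9.75% + 2.25% surcharge = 12% → $31.6956
Wall clock $57.17: all other goods → 6.75% → $3.858975
2% milk (gallon) $3.12: unprepared groceries → 0% → $0.00
Subtotal = $449.62; unrounded tax = $46.52025 → $46.52; total due = $496.14

$496.14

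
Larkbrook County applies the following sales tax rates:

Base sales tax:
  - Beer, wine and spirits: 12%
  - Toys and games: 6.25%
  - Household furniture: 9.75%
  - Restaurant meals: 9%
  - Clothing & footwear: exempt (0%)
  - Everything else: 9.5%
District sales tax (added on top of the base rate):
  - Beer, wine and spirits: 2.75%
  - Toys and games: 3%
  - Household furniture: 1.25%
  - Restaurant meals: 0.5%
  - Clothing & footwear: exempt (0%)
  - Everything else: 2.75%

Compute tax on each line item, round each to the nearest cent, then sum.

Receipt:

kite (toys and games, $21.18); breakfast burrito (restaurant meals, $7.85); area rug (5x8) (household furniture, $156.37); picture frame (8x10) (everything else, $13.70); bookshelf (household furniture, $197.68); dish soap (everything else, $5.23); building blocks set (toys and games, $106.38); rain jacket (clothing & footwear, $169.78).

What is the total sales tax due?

$53.81

Kite $21.18: toys and games → 6.25% + 3% district = 9.25% → $1.96
Breakfast burrito $7.85: restaurant meals → 9% + 0.5% district = 9.5% → $0.75
Area rug (5x8) $156.37: household furniture → 9.75% + 1.25% district = 11% → $17.20
Picture frame (8x10) $13.70: everything else → 9.5% + 2.75% district = 12.25% → $1.68
Bookshelf $197.68: household furniture → 9.75% + 1.25% district = 11% → $21.74
Dish soap $5.23: everything else → 9.5% + 2.75% district = 12.25% → $0.64
Building blocks set $106.38: toys and games → 6.25% + 3% district = 9.25% → $9.84
Rain jacket $169.78: clothing & footwear → 0% + 0% district = 0% → $0.00
Total tax = $1.96 + $0.75 + $17.20 + $1.68 + $21.74 + $0.64 + $9.84 = $53.81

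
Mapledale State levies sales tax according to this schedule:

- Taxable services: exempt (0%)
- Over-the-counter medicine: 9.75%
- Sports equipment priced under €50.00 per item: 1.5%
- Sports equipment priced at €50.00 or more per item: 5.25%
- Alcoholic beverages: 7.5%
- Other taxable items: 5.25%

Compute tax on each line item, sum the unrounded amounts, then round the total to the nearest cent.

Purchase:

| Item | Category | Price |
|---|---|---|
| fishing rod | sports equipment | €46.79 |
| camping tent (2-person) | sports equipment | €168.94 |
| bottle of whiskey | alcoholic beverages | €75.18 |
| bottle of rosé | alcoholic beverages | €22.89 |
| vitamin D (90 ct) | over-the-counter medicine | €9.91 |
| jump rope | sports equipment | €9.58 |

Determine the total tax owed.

€18.04

Fishing rod €46.79: sports equipment, under €50.00 → 1.5% → €0.70185
Camping tent (2-person) €168.94: sports equipment, €50.00 or more → 5.25% → €8.86935
Bottle of whiskey €75.18: alcoholic beverages → 7.5% → €5.6385
Bottle of rosé €22.89: alcoholic beverages → 7.5% → €1.71675
Vitamin D (90 ct) €9.91: over-the-counter medicine → 9.75% → €0.966225
Jump rope €9.58: sports equipment, under €50.00 → 1.5% → €0.1437
Unrounded tax sum = €18.036375 → €18.04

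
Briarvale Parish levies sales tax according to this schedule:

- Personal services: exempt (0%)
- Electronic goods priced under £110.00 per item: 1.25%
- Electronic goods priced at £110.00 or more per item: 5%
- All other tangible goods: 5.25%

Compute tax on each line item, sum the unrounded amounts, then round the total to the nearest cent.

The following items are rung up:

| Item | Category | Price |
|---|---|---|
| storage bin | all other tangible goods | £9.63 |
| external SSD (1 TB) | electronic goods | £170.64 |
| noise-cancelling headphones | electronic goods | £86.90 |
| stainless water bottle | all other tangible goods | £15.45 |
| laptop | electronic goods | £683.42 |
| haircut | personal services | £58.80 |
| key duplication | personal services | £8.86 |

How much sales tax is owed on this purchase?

£45.11

Storage bin £9.63: all other tangible goods → 5.25% → £0.505575
External SSD (1 TB) £170.64: electronic goods, £110.00 or more → 5% → £8.532
Noise-cancelling headphones £86.90: electronic goods, under £110.00 → 1.25% → £1.08625
Stainless water bottle £15.45: all other tangible goods → 5.25% → £0.811125
Laptop £683.42: electronic goods, £110.00 or more → 5% → £34.171
Haircut £58.80: personal services → 0% → £0.00
Key duplication £8.86: personal services → 0% → £0.00
Unrounded tax sum = £45.10595 → £45.11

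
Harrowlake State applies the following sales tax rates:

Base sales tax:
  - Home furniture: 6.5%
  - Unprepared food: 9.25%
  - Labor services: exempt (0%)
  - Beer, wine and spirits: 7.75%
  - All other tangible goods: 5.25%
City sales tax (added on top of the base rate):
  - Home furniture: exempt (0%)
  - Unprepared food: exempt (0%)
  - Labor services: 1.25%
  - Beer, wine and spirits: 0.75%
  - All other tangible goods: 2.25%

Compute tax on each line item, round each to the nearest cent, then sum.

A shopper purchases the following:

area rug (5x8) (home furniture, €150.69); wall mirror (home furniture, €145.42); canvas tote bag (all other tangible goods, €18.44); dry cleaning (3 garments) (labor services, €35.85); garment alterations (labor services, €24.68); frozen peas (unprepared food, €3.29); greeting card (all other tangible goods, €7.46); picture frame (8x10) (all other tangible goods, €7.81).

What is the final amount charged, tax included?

Area rug (5x8) €150.69: home furniture → 6.5% + 0% city = 6.5% → €9.79
Wall mirror €145.42: home furniture → 6.5% + 0% city = 6.5% → €9.45
Canvas tote bag €18.44: all other tangible goods → 5.25% + 2.25% city = 7.5% → €1.38
Dry cleaning (3 garments) €35.85: labor services → 0% + 1.25% city = 1.25% → €0.45
Garment alterations €24.68: labor services → 0% + 1.25% city = 1.25% → €0.31
Frozen peas €3.29: unprepared food → 9.25% + 0% city = 9.25% → €0.30
Greeting card €7.46: all other tangible goods → 5.25% + 2.25% city = 7.5% → €0.56
Picture frame (8x10) €7.81: all other tangible goods → 5.25% + 2.25% city = 7.5% → €0.59
Subtotal = €393.64; tax = €22.83; total due = €416.47

€416.47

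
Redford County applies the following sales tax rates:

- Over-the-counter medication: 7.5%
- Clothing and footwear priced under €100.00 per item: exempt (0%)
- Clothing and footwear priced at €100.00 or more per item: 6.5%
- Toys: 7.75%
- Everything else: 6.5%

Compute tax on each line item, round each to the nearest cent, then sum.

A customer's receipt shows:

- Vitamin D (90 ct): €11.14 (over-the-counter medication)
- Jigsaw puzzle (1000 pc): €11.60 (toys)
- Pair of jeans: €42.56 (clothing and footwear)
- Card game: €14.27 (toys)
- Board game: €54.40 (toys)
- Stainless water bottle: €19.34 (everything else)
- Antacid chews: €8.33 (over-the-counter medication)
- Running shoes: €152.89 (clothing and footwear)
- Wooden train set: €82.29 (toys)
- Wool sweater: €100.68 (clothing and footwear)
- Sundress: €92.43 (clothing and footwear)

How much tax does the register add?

Vitamin D (90 ct) €11.14: over-the-counter medication → 7.5% → €0.84
Jigsaw puzzle (1000 pc) €11.60: toys → 7.75% → €0.90
Pair of jeans €42.56: clothing and footwear, under €100.00 → 0% → €0.00
Card game €14.27: toys → 7.75% → €1.11
Board game €54.40: toys → 7.75% → €4.22
Stainless water bottle €19.34: everything else → 6.5% → €1.26
Antacid chews €8.33: over-the-counter medication → 7.5% → €0.62
Running shoes €152.89: clothing and footwear, €100.00 or more → 6.5% → €9.94
Wooden train set €82.29: toys → 7.75% → €6.38
Wool sweater €100.68: clothing and footwear, €100.00 or more → 6.5% → €6.54
Sundress €92.43: clothing and footwear, under €100.00 → 0% → €0.00
Total tax = €0.84 + €0.90 + €1.11 + €4.22 + €1.26 + €0.62 + €9.94 + €6.38 + €6.54 = €31.81

€31.81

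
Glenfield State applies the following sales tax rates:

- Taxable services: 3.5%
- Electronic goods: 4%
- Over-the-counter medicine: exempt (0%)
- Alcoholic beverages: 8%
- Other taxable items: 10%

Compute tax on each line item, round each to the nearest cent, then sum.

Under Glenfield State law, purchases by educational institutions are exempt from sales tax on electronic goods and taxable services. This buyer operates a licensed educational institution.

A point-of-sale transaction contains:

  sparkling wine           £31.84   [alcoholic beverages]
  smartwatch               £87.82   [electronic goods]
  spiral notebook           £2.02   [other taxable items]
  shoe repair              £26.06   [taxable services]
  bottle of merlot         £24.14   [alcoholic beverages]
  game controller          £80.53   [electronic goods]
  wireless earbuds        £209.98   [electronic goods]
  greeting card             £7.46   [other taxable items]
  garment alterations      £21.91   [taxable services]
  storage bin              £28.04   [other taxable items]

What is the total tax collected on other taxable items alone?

£3.75

Spiral notebook £2.02: other taxable items → 10% → £0.20
Greeting card £7.46: other taxable items → 10% → £0.75
Storage bin £28.04: other taxable items → 10% → £2.80
Tax on other taxable items = £0.20 + £0.75 + £2.80 = £3.75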